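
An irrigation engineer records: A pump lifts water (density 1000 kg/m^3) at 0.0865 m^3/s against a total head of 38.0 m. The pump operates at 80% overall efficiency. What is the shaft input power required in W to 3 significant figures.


Approach: apply hydraulic power then efficiency conversion, P = rho*g*Q*H; P_in = P/eta.
Step 1 — hydraulic power (P = rho*g*Q*H):
  P = 1000 * 9.81 * 0.0865 * 38.0 = 32245 W
Step 2 — input power: P_in = P/eta = 32245 / 0.8 = 40300 W
Therefore the shaft input power required = 40300 W.


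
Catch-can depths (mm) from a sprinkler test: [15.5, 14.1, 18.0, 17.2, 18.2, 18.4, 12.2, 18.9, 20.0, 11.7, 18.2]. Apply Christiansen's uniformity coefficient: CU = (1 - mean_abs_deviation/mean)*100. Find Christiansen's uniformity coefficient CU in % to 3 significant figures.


mean = 16.582 mm
mean |d_i - mean| = 2.3322 mm
CU = (1 - 2.3322/16.582)*100 = 85.9 %
Therefore Christiansen's uniformity coefficient CU = 85.9 %.


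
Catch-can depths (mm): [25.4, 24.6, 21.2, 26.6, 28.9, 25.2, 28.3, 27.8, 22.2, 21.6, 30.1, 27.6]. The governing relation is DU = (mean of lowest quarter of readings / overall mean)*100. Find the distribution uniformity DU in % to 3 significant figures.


sorted lowest 3 of 12: [21.2, 21.6, 22.2] -> mean = 21.667 mm
overall mean = 25.792 mm
DU = (21.667/25.792)*100 = 84.0 %
Therefore the distribution uniformity DU = 84.0 %.


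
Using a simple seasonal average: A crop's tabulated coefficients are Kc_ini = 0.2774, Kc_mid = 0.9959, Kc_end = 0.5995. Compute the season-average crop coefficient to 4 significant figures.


Approach: apply a simple seasonal average, Kc_avg = (Kc_ini + Kc_mid + Kc_end)/3.
Kc_avg = (0.2774 + 0.9959 + 0.5995)/3 = 0.6243
Therefore the season-average crop coefficient = 0.6243.


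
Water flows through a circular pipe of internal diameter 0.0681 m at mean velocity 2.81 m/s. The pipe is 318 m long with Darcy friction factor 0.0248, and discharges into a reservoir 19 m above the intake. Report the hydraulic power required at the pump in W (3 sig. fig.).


Approach: apply continuity + Darcy-Weisbach + hydraulic power, Q = A*v; hf = f*(L/D)*(v^2/(2g)); H = static + hf; P = rho*g*Q*H.
Step 1 — flow rate (continuity, Q = A*v):
  A = pi*(0.0681/2)^2 = 0.0036424 m^2
  Q = 0.0036424 * 2.81 = 0.010235 m^3/s
Step 2 — friction head loss (Darcy-Weisbach):
  hf = 0.0248 * (318/0.0681) * (2.81^2 / (2*9.81))
  hf = 46.606 m
Step 3 — total head: H = 19 + 46.606 = 65.606 m
Step 4 — hydraulic power (P = rho*g*Q*H):
  P = 1000 * 9.81 * 0.010235 * 65.606 = 6590 W
Therefore the hydraulic power required at the pump = 6590 W.


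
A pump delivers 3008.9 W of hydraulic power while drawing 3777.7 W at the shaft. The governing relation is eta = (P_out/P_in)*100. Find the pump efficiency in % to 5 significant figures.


eta = (3008.9 / 3777.7) * 100 = 79.649 %
Therefore the pump efficiency = 79.649 %.


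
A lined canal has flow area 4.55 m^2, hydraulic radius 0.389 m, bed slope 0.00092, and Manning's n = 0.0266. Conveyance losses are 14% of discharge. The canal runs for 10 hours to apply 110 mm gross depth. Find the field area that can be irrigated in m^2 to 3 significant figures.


Approach: apply Manning's equation with a conveyance and depth budget, Q = (1/n)*A*R^(2/3)*S^(1/2); Q_field = Q*(1-loss); Area = Q_field*t/(d/1000).
Step 1 — canal discharge (Manning's equation):
  Q = (1/0.0266) * 4.55 * 0.389^(2/3) * 0.00092^(1/2) = 2.7648 m^3/s
Step 2 — delivered flow: Q_field = 2.7648*(1 - 14/100) = 2.3777 m^3/s
Step 3 — volume delivered: V = 2.3777 * 10*3600 = 85597 m^3
Step 4 — area served: A = V / (depth/1000) = 85597 / 0.11 = 778000 m^2
Therefore the field area that can be irrigated = 778000 m^2.


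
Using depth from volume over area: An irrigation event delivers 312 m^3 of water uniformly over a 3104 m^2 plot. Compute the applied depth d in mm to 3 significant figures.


Approach: apply depth from volume over area, d = (V/A)*1000.
d = (312 / 3104) * 1000 = 101 mm
Therefore the applied depth d = 101 mm.


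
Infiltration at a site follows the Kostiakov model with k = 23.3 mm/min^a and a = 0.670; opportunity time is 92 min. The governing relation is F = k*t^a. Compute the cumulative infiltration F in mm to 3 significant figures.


F = 23.3 * 92^0.670 = 482 mm
Therefore the cumulative infiltration F = 482 mm.


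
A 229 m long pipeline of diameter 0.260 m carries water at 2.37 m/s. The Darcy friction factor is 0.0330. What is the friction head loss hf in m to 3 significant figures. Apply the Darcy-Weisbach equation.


Approach: apply the Darcy-Weisbach equation, hf = f*(L/D)*(v^2/(2g)).
hf = 0.0330 * (229/0.260) * (2.37^2 / (2*9.81))
hf = 8.32 m
Therefore the friction head loss hf = 8.32 m.


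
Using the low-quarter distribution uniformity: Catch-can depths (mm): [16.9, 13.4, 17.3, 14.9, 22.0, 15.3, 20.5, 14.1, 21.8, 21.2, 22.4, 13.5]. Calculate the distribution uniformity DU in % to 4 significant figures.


Approach: apply the low-quarter distribution uniformity, DU = (mean of lowest quarter of readings / overall mean)*100.
sorted lowest 3 of 12: [13.4, 13.5, 14.1] -> mean = 13.6667 mm
overall mean = 17.7750 mm
DU = (13.6667/17.7750)*100 = 76.89 %
Therefore the distribution uniformity DU = 76.89 %.


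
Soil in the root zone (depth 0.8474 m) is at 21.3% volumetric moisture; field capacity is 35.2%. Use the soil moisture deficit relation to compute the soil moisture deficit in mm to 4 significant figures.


Approach: apply the soil moisture deficit relation, SMD = (FC - theta)/100 * depth * 1000.
SMD = (35.2 - 21.3)/100 * 0.8474 * 1000 = 117.8 mm
Therefore the soil moisture deficit = 117.8 mm.


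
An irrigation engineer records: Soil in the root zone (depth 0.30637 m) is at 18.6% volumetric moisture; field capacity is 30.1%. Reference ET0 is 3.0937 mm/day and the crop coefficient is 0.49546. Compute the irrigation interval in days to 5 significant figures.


Approach: apply soil-water budget scheduling, SMD = (FC-theta)/100*depth*1000; ETc = ET0*Kc; interval = SMD/ETc.
Step 1 — soil moisture deficit:
  SMD = (30.1 - 18.6)/100 * 0.30637 * 1000 = 35.23255 mm
Step 2 — daily crop ET (ETc = ET0*Kc):
  ETc = 3.0937 * 0.49546 = 1.532805 mm/day
Step 3 — irrigation interval (SMD/ETc):
  interval = 35.23255 / 1.532805 = 22.986 days
Therefore the irrigation interval = 22.986 days.


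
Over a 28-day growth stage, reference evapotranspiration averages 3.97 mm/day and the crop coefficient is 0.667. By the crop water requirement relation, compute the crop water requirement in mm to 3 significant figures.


Approach: apply the crop water requirement relation, CWR = ET0 * Kc * days.
CWR = 3.97 * 0.667 * 28 = 74.1 mm
Therefore the crop water requirement = 74.1 mm.


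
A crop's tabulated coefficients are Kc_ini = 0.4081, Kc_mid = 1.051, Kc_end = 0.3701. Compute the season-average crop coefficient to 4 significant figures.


Approach: apply a simple seasonal average, Kc_avg = (Kc_ini + Kc_mid + Kc_end)/3.
Kc_avg = (0.4081 + 1.051 + 0.3701)/3 = 0.6097
Therefore the season-average crop coefficient = 0.6097.


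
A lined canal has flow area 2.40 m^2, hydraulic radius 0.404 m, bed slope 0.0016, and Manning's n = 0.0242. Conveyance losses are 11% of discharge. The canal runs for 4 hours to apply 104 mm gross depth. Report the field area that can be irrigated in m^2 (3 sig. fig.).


Approach: apply Manning's equation with a conveyance and depth budget, Q = (1/n)*A*R^(2/3)*S^(1/2); Q_field = Q*(1-loss); Area = Q_field*t/(d/1000).
Step 1 — canal discharge (Manning's equation):
  Q = (1/0.0242) * 2.40 * 0.404^(2/3) * 0.0016^(1/2) = 2.1679 m^3/s
Step 2 — delivered flow: Q_field = 2.1679*(1 - 11/100) = 1.9294 m^3/s
Step 3 — volume delivered: V = 1.9294 * 4*3600 = 27784 m^3
Step 4 — area served: A = V / (depth/1000) = 27784 / 0.104 = 267000 m^2
Therefore the field area that can be irrigated = 267000 m^2.


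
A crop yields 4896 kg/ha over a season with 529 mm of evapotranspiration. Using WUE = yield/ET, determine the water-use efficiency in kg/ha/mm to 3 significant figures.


WUE = 4896 / 529 = 9.26 kg/ha/mm
Therefore the water-use efficiency = 9.26 kg/ha/mm.


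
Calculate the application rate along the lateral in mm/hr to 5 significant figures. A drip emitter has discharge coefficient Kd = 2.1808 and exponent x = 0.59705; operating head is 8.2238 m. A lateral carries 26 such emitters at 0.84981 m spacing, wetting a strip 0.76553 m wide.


Approach: apply the emitter equation with a lateral mass balance, q = Kd*h^x; Q = n*q; rate = Q/(n*spacing*width).
Step 1 — single emitter flow (q = Kd*h^x):
  q = 2.1808 * 8.2238^0.59705 = 7.672906 L/hr
Step 2 — total lateral flow: Q = 26 * 7.672906 = 199.4956 L/hr
Step 3 — wetted area: A = 26 * 0.84981 * 0.76553 = 16.91443 m^2
Step 4 — application rate: Q/A = 199.4956/16.91443 = 11.794 mm/hr
Therefore the application rate along the lateral = 11.794 mm/hr.


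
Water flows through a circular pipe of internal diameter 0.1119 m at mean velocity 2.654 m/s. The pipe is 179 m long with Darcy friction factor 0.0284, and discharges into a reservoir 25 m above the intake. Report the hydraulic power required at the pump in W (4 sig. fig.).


Approach: apply continuity + Darcy-Weisbach + hydraulic power, Q = A*v; hf = f*(L/D)*(v^2/(2g)); H = static + hf; P = rho*g*Q*H.
Step 1 — flow rate (continuity, Q = A*v):
  A = pi*(0.1119/2)^2 = 0.00983445 m^2
  Q = 0.00983445 * 2.654 = 0.0261006 m^3/s
Step 2 — friction head loss (Darcy-Weisbach):
  hf = 0.0284 * (179/0.1119) * (2.654^2 / (2*9.81))
  hf = 16.3096 m
Step 3 — total head: H = 25 + 16.3096 = 41.3096 m
Step 4 — hydraulic power (P = rho*g*Q*H):
  P = 1000 * 9.81 * 0.0261006 * 41.3096 = 10580 W
Therefore the hydraulic power required at the pump = 10580 W.


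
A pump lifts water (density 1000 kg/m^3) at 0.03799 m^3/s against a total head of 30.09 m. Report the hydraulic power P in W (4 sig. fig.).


Approach: apply the hydraulic power relation, P = rho*g*Q*H.
P = 1000 * 9.81 * 0.03799 * 30.09 = 11210 W
Therefore the hydraulic power P = 11210 W.


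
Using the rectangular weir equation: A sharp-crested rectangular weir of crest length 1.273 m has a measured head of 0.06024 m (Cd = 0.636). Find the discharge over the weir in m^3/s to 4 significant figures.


Approach: apply the rectangular weir equation, Q = (2/3)*Cd*L*sqrt(2g)*H^1.5.
Q = (2/3)*0.636*1.273*sqrt(2*9.81)*0.06024^1.5 = 0.03535 m^3/s
Therefore the discharge over the weir = 0.03535 m^3/s.


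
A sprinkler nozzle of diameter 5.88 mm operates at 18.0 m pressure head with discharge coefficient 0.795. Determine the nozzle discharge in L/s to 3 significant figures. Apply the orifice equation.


Approach: apply the orifice equation, Q = Cd*A*sqrt(2*g*h), A = pi*(d/2)^2.
A = pi*(5.88e-3/2)^2 = 2.7155e-05 m^2
Q = 0.795 * 2.7155e-05 * sqrt(2*9.81*18.0) * 1000 = 0.406 L/s
Therefore the nozzle discharge = 0.406 L/s.


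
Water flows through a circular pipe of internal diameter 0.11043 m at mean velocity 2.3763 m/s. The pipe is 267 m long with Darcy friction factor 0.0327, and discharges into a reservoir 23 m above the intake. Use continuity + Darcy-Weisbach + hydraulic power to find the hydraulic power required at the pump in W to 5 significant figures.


Approach: apply continuity + Darcy-Weisbach + hydraulic power, Q = A*v; hf = f*(L/D)*(v^2/(2g)); H = static + hf; P = rho*g*Q*H.
Step 1 — flow rate (continuity, Q = A*v):
  A = pi*(0.11043/2)^2 = 0.009577762 m^2
  Q = 0.009577762 * 2.3763 = 0.02275964 m^3/s
Step 2 — friction head loss (Darcy-Weisbach):
  hf = 0.0327 * (267/0.11043) * (2.3763^2 / (2*9.81))
  hf = 22.75493 m
Step 3 — total head: H = 23 + 22.75493 = 45.75493 m
Step 4 — hydraulic power (P = rho*g*Q*H):
  P = 1000 * 9.81 * 0.02275964 * 45.75493 = 10216 W
Therefore the hydraulic power required at the pump = 10216 W.


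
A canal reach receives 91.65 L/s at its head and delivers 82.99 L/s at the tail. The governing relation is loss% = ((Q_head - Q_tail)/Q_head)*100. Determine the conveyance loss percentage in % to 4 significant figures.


loss = ((91.65 - 82.99)/91.65)*100 = 9.449 %
Therefore the conveyance loss percentage = 9.449 %.


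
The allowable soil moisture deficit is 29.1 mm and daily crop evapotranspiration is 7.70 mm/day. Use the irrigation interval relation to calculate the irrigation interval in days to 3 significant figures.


Approach: apply the irrigation interval relation, interval = SMD / ETc.
interval = 29.1 / 7.70 = 3.78 days
Therefore the irrigation interval = 3.78 days.


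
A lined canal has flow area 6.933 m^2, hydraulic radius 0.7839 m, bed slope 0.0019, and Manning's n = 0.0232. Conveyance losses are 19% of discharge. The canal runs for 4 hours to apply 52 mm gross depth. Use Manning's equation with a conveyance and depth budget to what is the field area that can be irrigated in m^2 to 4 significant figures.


Approach: apply Manning's equation with a conveyance and depth budget, Q = (1/n)*A*R^(2/3)*S^(1/2); Q_field = Q*(1-loss); Area = Q_field*t/(d/1000).
Step 1 — canal discharge (Manning's equation):
  Q = (1/0.0232) * 6.933 * 0.7839^(2/3) * 0.0019^(1/2) = 11.0743 m^3/s
Step 2 — delivered flow: Q_field = 11.0743*(1 - 19/100) = 8.97020 m^3/s
Step 3 — volume delivered: V = 8.97020 * 4*3600 = 129171 m^3
Step 4 — area served: A = V / (depth/1000) = 129171 / 0.052 = 2484000 m^2
Therefore the field area that can be irrigated = 2484000 m^2.


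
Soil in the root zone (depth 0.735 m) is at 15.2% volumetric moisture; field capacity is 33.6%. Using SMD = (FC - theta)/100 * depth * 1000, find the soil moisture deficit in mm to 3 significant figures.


SMD = (33.6 - 15.2)/100 * 0.735 * 1000 = 135 mm
Therefore the soil moisture deficit = 135 mm.


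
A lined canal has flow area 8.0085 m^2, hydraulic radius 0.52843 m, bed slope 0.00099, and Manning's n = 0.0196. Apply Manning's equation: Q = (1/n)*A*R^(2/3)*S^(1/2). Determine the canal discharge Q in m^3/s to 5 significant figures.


Q = (1/0.0196) * 8.0085 * 0.52843^(2/3) * 0.00099^(1/2) = 8.4031 m^3/s
Therefore the canal discharge Q = 8.4031 m^3/s.


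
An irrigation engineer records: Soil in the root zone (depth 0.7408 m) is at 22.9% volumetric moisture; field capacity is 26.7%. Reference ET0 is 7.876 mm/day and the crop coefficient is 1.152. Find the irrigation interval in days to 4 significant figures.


Approach: apply soil-water budget scheduling, SMD = (FC-theta)/100*depth*1000; ETc = ET0*Kc; interval = SMD/ETc.
Step 1 — soil moisture deficit:
  SMD = (26.7 - 22.9)/100 * 0.7408 * 1000 = 28.1504 mm
Step 2 — daily crop ET (ETc = ET0*Kc):
  ETc = 7.876 * 1.152 = 9.07315 mm/day
Step 3 — irrigation interval (SMD/ETc):
  interval = 28.1504 / 9.07315 = 3.103 days
Therefore the irrigation interval = 3.103 days.


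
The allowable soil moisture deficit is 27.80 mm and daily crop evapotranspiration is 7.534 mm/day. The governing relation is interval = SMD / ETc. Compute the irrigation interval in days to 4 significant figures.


interval = 27.80 / 7.534 = 3.690 days
Therefore the irrigation interval = 3.690 days.


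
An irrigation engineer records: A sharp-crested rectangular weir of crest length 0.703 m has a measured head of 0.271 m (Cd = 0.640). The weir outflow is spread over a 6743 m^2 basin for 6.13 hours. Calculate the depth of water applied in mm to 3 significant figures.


Approach: apply the rectangular weir equation with a volume-to-depth conversion, Q = (2/3)*Cd*L*sqrt(2g)*H^1.5; d = Q*t/A * 1000.
Step 1 — weir discharge:
  Q = (2/3)*0.640*0.703*sqrt(2*9.81)*0.271^1.5 = 0.18743 m^3/s
Step 2 — volume: V = 0.18743 * 6.13*3600 = 4136.3 m^3
Step 3 — depth: d = V/A * 1000 = 4136.3/6743 * 1000 = 613 mm
Therefore the depth of water applied = 613 mm.


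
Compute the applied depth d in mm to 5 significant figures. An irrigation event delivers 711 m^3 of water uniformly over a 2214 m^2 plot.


Approach: apply depth from volume over area, d = (V/A)*1000.
d = (711 / 2214) * 1000 = 321.14 mm
Therefore the applied depth d = 321.14 mm.


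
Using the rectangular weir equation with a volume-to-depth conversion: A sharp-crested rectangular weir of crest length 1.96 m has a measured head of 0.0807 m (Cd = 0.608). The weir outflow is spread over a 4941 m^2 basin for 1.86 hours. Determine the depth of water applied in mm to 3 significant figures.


Approach: apply the rectangular weir equation with a volume-to-depth conversion, Q = (2/3)*Cd*L*sqrt(2g)*H^1.5; d = Q*t/A * 1000.
Step 1 — weir discharge:
  Q = (2/3)*0.608*1.96*sqrt(2*9.81)*0.0807^1.5 = 0.080673 m^3/s
Step 2 — volume: V = 0.080673 * 1.86*3600 = 540.19 m^3
Step 3 — depth: d = V/A * 1000 = 540.19/4941 * 1000 = 109 mm
Therefore the depth of water applied = 109 mm.


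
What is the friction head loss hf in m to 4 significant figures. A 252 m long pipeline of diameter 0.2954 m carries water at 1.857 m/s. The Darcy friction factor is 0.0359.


Approach: apply the Darcy-Weisbach equation, hf = f*(L/D)*(v^2/(2g)).
hf = 0.0359 * (252/0.2954) * (1.857^2 / (2*9.81))
hf = 5.383 m
Therefore the friction head loss hf = 5.383 m.


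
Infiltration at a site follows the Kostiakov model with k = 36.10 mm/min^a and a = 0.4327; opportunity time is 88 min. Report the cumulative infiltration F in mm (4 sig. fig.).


Approach: apply the Kostiakov infiltration equation, F = k*t^a.
F = 36.10 * 88^0.4327 = 250.5 mm
Therefore the cumulative infiltration F = 250.5 mm.


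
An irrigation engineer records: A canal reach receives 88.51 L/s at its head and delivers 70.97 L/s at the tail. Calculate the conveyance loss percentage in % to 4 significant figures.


Approach: apply the conveyance loss ratio, loss% = ((Q_head - Q_tail)/Q_head)*100.
loss = ((88.51 - 70.97)/88.51)*100 = 19.82 %
Therefore the conveyance loss percentage = 19.82 %.


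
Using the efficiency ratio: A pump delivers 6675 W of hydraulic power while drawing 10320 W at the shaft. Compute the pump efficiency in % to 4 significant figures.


Approach: apply the efficiency ratio, eta = (P_out/P_in)*100.
eta = (6675 / 10320) * 100 = 64.68 %
Therefore the pump efficiency = 64.68 %.


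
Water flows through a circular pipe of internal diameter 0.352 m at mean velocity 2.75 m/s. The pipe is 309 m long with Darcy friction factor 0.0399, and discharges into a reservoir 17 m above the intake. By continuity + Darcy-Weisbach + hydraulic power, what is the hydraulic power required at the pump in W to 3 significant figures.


Approach: apply continuity + Darcy-Weisbach + hydraulic power, Q = A*v; hf = f*(L/D)*(v^2/(2g)); H = static + hf; P = rho*g*Q*H.
Step 1 — flow rate (continuity, Q = A*v):
  A = pi*(0.352/2)^2 = 0.097314 m^2
  Q = 0.097314 * 2.75 = 0.26761 m^3/s
Step 2 — friction head loss (Darcy-Weisbach):
  hf = 0.0399 * (309/0.352) * (2.75^2 / (2*9.81))
  hf = 13.501 m
Step 3 — total head: H = 17 + 13.501 = 30.501 m
Step 4 — hydraulic power (P = rho*g*Q*H):
  P = 1000 * 9.81 * 0.26761 * 30.501 = 80100 W
Therefore the hydraulic power required at the pump = 80100 W.


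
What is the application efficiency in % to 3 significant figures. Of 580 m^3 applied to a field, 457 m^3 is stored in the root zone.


Approach: apply the application efficiency ratio, Ea = (stored/applied)*100.
Ea = (457/580)*100 = 78.8 %
Therefore the application efficiency = 78.8 %.


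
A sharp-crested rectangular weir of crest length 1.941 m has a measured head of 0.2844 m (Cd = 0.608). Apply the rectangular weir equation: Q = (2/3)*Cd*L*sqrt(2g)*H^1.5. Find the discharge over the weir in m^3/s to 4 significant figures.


Q = (2/3)*0.608*1.941*sqrt(2*9.81)*0.2844^1.5 = 0.5285 m^3/s
Therefore the discharge over the weir = 0.5285 m^3/s.


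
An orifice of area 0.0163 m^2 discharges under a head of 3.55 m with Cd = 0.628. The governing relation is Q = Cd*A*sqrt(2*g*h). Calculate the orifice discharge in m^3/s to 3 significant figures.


Q = 0.628 * 0.0163 * sqrt(2*9.81*3.55) = 0.0854 m^3/s
Therefore the orifice discharge = 0.0854 m^3/s.


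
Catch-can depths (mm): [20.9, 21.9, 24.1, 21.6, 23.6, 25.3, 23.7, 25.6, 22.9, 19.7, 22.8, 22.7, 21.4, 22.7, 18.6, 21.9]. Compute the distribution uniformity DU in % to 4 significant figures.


Approach: apply the low-quarter distribution uniformity, DU = (mean of lowest quarter of readings / overall mean)*100.
sorted lowest 4 of 16: [18.6, 19.7, 20.9, 21.4] -> mean = 20.1500 mm
overall mean = 22.4625 mm
DU = (20.1500/22.4625)*100 = 89.71 %
Therefore the distribution uniformity DU = 89.71 %.


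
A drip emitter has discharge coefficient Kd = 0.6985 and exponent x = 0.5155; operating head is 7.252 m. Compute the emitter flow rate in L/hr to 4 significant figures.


Approach: apply the emitter characteristic equation, q = Kd * h^x.
q = 0.6985 * 7.252^0.5155 = 1.940 L/hr
Therefore the emitter flow rate = 1.940 L/hr.


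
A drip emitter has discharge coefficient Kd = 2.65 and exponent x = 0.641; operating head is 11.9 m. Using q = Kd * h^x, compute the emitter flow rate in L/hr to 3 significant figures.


q = 2.65 * 11.9^0.641 = 13.0 L/hr
Therefore the emitter flow rate = 13.0 L/hr.


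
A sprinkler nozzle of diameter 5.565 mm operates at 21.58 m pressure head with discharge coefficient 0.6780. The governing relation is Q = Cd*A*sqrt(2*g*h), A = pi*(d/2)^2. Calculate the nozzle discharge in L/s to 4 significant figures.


A = pi*(5.565e-3/2)^2 = 2.43232e-05 m^2
Q = 0.6780 * 2.43232e-05 * sqrt(2*9.81*21.58) * 1000 = 0.3393 L/s
Therefore the nozzle discharge = 0.3393 L/s.


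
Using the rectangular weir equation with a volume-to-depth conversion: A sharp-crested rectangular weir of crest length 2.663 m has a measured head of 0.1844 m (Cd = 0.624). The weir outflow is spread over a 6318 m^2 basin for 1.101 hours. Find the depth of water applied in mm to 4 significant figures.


Approach: apply the rectangular weir equation with a volume-to-depth conversion, Q = (2/3)*Cd*L*sqrt(2g)*H^1.5; d = Q*t/A * 1000.
Step 1 — weir discharge:
  Q = (2/3)*0.624*2.663*sqrt(2*9.81)*0.1844^1.5 = 0.388558 m^3/s
Step 2 — volume: V = 0.388558 * 1.101*3600 = 1540.09 m^3
Step 3 — depth: d = V/A * 1000 = 1540.09/6318 * 1000 = 243.8 mm
Therefore the depth of water applied = 243.8 mm.


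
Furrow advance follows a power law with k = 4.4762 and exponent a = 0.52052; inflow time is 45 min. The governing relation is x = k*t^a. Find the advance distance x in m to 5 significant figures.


x = 4.4762 * 45^0.52052 = 32.467 m
Therefore the advance distance x = 32.467 m.


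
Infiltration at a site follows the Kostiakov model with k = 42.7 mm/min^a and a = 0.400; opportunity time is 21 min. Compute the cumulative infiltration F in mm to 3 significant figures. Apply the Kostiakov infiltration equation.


Approach: apply the Kostiakov infiltration equation, F = k*t^a.
F = 42.7 * 21^0.400 = 144 mm
Therefore the cumulative infiltration F = 144 mm.


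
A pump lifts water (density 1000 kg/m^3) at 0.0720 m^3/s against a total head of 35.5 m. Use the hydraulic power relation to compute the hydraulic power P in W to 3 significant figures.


Approach: apply the hydraulic power relation, P = rho*g*Q*H.
P = 1000 * 9.81 * 0.0720 * 35.5 = 25100 W
Therefore the hydraulic power P = 25100 W.


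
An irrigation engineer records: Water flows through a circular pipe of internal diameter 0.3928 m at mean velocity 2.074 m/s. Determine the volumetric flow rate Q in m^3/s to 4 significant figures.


Approach: apply the continuity equation for pipe flow, Q = A * v with A = pi*(D/2)^2.
A = pi*(0.3928/2)^2 = 0.121181 m^2
Q = 0.121181 * 2.074 = 0.2513 m^3/s
Therefore the volumetric flow rate Q = 0.2513 m^3/s.


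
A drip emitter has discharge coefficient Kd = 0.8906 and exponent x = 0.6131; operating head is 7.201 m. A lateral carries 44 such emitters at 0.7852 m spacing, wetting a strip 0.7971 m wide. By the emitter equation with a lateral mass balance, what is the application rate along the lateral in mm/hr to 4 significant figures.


Approach: apply the emitter equation with a lateral mass balance, q = Kd*h^x; Q = n*q; rate = Q/(n*spacing*width).
Step 1 — single emitter flow (q = Kd*h^x):
  q = 0.8906 * 7.201^0.6131 = 2.98779 L/hr
Step 2 — total lateral flow: Q = 44 * 2.98779 = 131.463 L/hr
Step 3 — wetted area: A = 44 * 0.7852 * 0.7971 = 27.5388 m^2
Step 4 — application rate: Q/A = 131.463/27.5388 = 4.774 mm/hr
Therefore the application rate along the lateral = 4.774 mm/hr.


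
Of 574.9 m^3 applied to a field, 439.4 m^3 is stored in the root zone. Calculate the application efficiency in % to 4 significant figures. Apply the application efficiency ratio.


Approach: apply the application efficiency ratio, Ea = (stored/applied)*100.
Ea = (439.4/574.9)*100 = 76.43 %
Therefore the application efficiency = 76.43 %.


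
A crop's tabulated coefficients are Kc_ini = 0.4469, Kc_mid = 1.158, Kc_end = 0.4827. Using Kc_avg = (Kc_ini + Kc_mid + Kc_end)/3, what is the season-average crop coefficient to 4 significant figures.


Kc_avg = (0.4469 + 1.158 + 0.4827)/3 = 0.6959
Therefore the season-average crop coefficient = 0.6959.


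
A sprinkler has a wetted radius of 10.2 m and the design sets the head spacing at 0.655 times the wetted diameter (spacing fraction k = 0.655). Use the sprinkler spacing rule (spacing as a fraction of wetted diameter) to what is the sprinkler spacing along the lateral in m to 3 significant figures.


Approach: apply the sprinkler spacing rule (spacing as a fraction of wetted diameter), S = k*(2*R).
S = 0.655 * (2 * 10.2) = 13.4 m
Therefore the sprinkler spacing along the lateral = 13.4 m.


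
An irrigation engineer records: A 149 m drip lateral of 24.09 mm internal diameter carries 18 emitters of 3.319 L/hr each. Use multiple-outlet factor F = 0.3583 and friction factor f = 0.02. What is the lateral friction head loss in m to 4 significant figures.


Approach: apply Darcy-Weisbach with the multiple-outlet F-factor, Q = n*q/(3600*1000) m^3/s; v = Q/A; hf = F*f*(L/D)*(v^2/(2g)).
Q = 18*3.319/(3600*1000) = 1.65950e-05 m^3/s
A = pi*(24.09e-3/2)^2 = 4.55789e-04 m^2, so v = Q/A = 0.0364094 m/s
hf = 0.3583*0.02*(149/0.02409)*(0.0364094^2/(2*9.81)) = 0.002995 m
Therefore the lateral friction head loss = 0.002995 m.


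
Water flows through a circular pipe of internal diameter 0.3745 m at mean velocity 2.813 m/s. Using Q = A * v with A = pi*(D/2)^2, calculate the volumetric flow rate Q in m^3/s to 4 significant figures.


A = pi*(0.3745/2)^2 = 0.110152 m^2
Q = 0.110152 * 2.813 = 0.3099 m^3/s
Therefore the volumetric flow rate Q = 0.3099 m^3/s.


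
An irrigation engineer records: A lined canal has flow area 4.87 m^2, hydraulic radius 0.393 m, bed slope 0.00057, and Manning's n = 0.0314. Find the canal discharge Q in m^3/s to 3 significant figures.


Approach: apply Manning's equation, Q = (1/n)*A*R^(2/3)*S^(1/2).
Q = (1/0.0314) * 4.87 * 0.393^(2/3) * 0.00057^(1/2) = 1.99 m^3/s
Therefore the canal discharge Q = 1.99 m^3/s.


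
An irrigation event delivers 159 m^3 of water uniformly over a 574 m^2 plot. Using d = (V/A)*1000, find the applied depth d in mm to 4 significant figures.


d = (159 / 574) * 1000 = 277.0 mm
Therefore the applied depth d = 277.0 mm.


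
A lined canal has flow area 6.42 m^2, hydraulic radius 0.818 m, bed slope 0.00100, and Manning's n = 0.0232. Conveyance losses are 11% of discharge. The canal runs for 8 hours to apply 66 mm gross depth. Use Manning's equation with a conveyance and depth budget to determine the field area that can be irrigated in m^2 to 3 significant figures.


Approach: apply Manning's equation with a conveyance and depth budget, Q = (1/n)*A*R^(2/3)*S^(1/2); Q_field = Q*(1-loss); Area = Q_field*t/(d/1000).
Step 1 — canal discharge (Manning's equation):
  Q = (1/0.0232) * 6.42 * 0.818^(2/3) * 0.00100^(1/2) = 7.6539 m^3/s
Step 2 — delivered flow: Q_field = 7.6539*(1 - 11/100) = 6.8120 m^3/s
Step 3 — volume delivered: V = 6.8120 * 8*3600 = 196180 m^3
Step 4 — area served: A = V / (depth/1000) = 196180 / 0.066 = 2970000 m^2
Therefore the field area that can be irrigated = 2970000 m^2.


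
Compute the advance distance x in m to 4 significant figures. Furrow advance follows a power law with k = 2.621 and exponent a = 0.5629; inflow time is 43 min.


Approach: apply the power-law advance function, x = k*t^a.
x = 2.621 * 43^0.5629 = 21.77 m
Therefore the advance distance x = 21.77 m.


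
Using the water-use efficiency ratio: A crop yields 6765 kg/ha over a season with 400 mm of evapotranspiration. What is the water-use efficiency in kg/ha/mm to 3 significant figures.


Approach: apply the water-use efficiency ratio, WUE = yield/ET.
WUE = 6765 / 400 = 16.9 kg/ha/mm
Therefore the water-use efficiency = 16.9 kg/ha/mm.


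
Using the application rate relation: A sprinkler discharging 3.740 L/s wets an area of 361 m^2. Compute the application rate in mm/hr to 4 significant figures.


Approach: apply the application rate relation, rate = (Q/A)*3600.
rate = (3.740 / 361) * 3600 = 37.30 mm/hr
Therefore the application rate = 37.30 mm/hr.


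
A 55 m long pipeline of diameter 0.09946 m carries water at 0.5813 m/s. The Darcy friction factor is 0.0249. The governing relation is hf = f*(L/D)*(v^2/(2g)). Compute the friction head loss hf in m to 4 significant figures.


hf = 0.0249 * (55/0.09946) * (0.5813^2 / (2*9.81))
hf = 0.2371 m
Therefore the friction head loss hf = 0.2371 m.


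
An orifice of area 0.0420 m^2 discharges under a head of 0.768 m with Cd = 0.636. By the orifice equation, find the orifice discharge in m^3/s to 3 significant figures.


Approach: apply the orifice equation, Q = Cd*A*sqrt(2*g*h).
Q = 0.636 * 0.0420 * sqrt(2*9.81*0.768) = 0.104 m^3/s
Therefore the orifice discharge = 0.104 m^3/s.


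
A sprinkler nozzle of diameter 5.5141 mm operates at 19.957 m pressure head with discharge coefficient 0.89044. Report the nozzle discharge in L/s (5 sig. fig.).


Approach: apply the orifice equation, Q = Cd*A*sqrt(2*g*h), A = pi*(d/2)^2.
A = pi*(5.5141e-3/2)^2 = 2.388027e-05 m^2
Q = 0.89044 * 2.388027e-05 * sqrt(2*9.81*19.957) * 1000 = 0.42077 L/s
Therefore the nozzle discharge = 0.42077 L/s.


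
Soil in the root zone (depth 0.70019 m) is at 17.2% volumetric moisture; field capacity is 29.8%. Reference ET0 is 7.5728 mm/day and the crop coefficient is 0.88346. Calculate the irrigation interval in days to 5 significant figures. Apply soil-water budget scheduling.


Approach: apply soil-water budget scheduling, SMD = (FC-theta)/100*depth*1000; ETc = ET0*Kc; interval = SMD/ETc.
Step 1 — soil moisture deficit:
  SMD = (29.8 - 17.2)/100 * 0.70019 * 1000 = 88.22394 mm
Step 2 — daily crop ET (ETc = ET0*Kc):
  ETc = 7.5728 * 0.88346 = 6.690266 mm/day
Step 3 — irrigation interval (SMD/ETc):
  interval = 88.22394 / 6.690266 = 13.187 days
Therefore the irrigation interval = 13.187 days.


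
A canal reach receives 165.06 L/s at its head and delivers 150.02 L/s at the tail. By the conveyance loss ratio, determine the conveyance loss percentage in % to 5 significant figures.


Approach: apply the conveyance loss ratio, loss% = ((Q_head - Q_tail)/Q_head)*100.
loss = ((165.06 - 150.02)/165.06)*100 = 9.1118 %
Therefore the conveyance loss percentage = 9.1118 %.


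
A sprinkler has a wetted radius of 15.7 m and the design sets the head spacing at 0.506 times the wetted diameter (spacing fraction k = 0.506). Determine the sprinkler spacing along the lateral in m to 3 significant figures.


Approach: apply the sprinkler spacing rule (spacing as a fraction of wetted diameter), S = k*(2*R).
S = 0.506 * (2 * 15.7) = 15.9 m
Therefore the sprinkler spacing along the lateral = 15.9 m.


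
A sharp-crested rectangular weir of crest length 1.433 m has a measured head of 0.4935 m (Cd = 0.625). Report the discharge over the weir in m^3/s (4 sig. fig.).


Approach: apply the rectangular weir equation, Q = (2/3)*Cd*L*sqrt(2g)*H^1.5.
Q = (2/3)*0.625*1.433*sqrt(2*9.81)*0.4935^1.5 = 0.9169 m^3/s
Therefore the discharge over the weir = 0.9169 m^3/s.


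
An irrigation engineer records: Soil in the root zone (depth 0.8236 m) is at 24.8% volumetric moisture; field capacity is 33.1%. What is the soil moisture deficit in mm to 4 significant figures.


Approach: apply the soil moisture deficit relation, SMD = (FC - theta)/100 * depth * 1000.
SMD = (33.1 - 24.8)/100 * 0.8236 * 1000 = 68.36 mm
Therefore the soil moisture deficit = 68.36 mm.


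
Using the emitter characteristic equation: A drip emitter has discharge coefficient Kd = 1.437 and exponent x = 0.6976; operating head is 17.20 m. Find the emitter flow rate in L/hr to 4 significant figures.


Approach: apply the emitter characteristic equation, q = Kd * h^x.
q = 1.437 * 17.20^0.6976 = 10.46 L/hr
Therefore the emitter flow rate = 10.46 L/hr.


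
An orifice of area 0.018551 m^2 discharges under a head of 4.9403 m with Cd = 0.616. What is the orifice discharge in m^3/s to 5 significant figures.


Approach: apply the orifice equation, Q = Cd*A*sqrt(2*g*h).
Q = 0.616 * 0.018551 * sqrt(2*9.81*4.9403) = 0.11251 m^3/s
Therefore the orifice discharge = 0.11251 m^3/s.


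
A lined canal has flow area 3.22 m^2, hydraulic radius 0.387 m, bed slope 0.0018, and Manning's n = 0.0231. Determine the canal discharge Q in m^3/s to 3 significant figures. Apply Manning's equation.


Approach: apply Manning's equation, Q = (1/n)*A*R^(2/3)*S^(1/2).
Q = (1/0.0231) * 3.22 * 0.387^(2/3) * 0.0018^(1/2) = 3.14 m^3/s
Therefore the canal discharge Q = 3.14 m^3/s.


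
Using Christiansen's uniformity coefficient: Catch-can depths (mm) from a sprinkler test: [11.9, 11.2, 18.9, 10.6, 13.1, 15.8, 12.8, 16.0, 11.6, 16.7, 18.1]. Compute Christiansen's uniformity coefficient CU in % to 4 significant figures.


Approach: apply Christiansen's uniformity coefficient, CU = (1 - mean_abs_deviation/mean)*100.
mean = 14.2455 mm
mean |d_i - mean| = 2.59504 mm
CU = (1 - 2.59504/14.2455)*100 = 81.78 %
Therefore Christiansen's uniformity coefficient CU = 81.78 %.


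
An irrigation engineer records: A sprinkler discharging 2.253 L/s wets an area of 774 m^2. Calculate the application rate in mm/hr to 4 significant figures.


Approach: apply the application rate relation, rate = (Q/A)*3600.
rate = (2.253 / 774) * 3600 = 10.48 mm/hr
Therefore the application rate = 10.48 mm/hr.


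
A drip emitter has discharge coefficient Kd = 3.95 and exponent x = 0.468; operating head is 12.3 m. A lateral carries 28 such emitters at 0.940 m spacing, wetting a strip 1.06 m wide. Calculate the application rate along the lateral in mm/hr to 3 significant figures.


Approach: apply the emitter equation with a lateral mass balance, q = Kd*h^x; Q = n*q; rate = Q/(n*spacing*width).
Step 1 — single emitter flow (q = Kd*h^x):
  q = 3.95 * 12.3^0.468 = 12.784 L/hr
Step 2 — total lateral flow: Q = 28 * 12.784 = 357.96 L/hr
Step 3 — wetted area: A = 28 * 0.940 * 1.06 = 27.899 m^2
Step 4 — application rate: Q/A = 357.96/27.899 = 12.8 mm/hr
Therefore the application rate along the lateral = 12.8 mm/hr.


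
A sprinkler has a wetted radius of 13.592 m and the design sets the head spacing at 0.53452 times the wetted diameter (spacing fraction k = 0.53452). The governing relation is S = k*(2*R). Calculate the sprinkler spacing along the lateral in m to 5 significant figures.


S = 0.53452 * (2 * 13.592) = 14.530 m
Therefore the sprinkler spacing along the lateral = 14.530 m.


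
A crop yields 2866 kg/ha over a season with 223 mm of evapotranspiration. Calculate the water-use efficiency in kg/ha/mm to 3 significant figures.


Approach: apply the water-use efficiency ratio, WUE = yield/ET.
WUE = 2866 / 223 = 12.9 kg/ha/mm
Therefore the water-use efficiency = 12.9 kg/ha/mm.


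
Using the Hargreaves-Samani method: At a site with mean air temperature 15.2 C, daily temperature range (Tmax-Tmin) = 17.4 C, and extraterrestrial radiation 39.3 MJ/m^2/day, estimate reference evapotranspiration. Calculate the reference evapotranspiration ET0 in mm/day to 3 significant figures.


Approach: apply the Hargreaves-Samani method, ET0 = 0.0023*(Tmean+17.8)*sqrt(Tmax-Tmin)*0.408*Ra.
ET0 = 0.0023*(15.2+17.8)*sqrt(17.4)*0.408*39.3 = 5.08 mm/day
Therefore the reference evapotranspiration ET0 = 5.08 mm/day.


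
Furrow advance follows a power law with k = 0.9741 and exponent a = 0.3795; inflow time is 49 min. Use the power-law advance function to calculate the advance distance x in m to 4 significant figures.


Approach: apply the power-law advance function, x = k*t^a.
x = 0.9741 * 49^0.3795 = 4.266 m
Therefore the advance distance x = 4.266 m.


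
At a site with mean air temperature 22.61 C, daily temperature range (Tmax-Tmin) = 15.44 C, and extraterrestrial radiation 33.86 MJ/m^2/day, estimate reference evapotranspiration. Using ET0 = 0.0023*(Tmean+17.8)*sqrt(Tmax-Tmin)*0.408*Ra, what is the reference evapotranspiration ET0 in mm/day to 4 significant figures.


ET0 = 0.0023*(22.61+17.8)*sqrt(15.44)*0.408*33.86 = 5.045 mm/day
Therefore the reference evapotranspiration ET0 = 5.045 mm/day.


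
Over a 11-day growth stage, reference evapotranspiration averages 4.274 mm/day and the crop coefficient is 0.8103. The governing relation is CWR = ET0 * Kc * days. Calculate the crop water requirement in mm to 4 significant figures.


CWR = 4.274 * 0.8103 * 11 = 38.10 mm
Therefore the crop water requirement = 38.10 mm.


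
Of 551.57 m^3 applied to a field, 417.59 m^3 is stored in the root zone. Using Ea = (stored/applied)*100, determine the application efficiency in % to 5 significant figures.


Ea = (417.59/551.57)*100 = 75.709 %
Therefore the application efficiency = 75.709 %.


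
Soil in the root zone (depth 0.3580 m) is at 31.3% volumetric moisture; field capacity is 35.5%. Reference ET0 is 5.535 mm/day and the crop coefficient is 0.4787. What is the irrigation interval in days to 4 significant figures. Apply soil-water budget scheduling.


Approach: apply soil-water budget scheduling, SMD = (FC-theta)/100*depth*1000; ETc = ET0*Kc; interval = SMD/ETc.
Step 1 — soil moisture deficit:
  SMD = (35.5 - 31.3)/100 * 0.3580 * 1000 = 15.0360 mm
Step 2 — daily crop ET (ETc = ET0*Kc):
  ETc = 5.535 * 0.4787 = 2.64960 mm/day
Step 3 — irrigation interval (SMD/ETc):
  interval = 15.0360 / 2.64960 = 5.675 days
Therefore the irrigation interval = 5.675 days.


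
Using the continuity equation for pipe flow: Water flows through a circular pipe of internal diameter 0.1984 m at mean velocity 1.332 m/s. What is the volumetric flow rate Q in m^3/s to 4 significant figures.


Approach: apply the continuity equation for pipe flow, Q = A * v with A = pi*(D/2)^2.
A = pi*(0.1984/2)^2 = 0.0309153 m^2
Q = 0.0309153 * 1.332 = 0.04118 m^3/s
Therefore the volumetric flow rate Q = 0.04118 m^3/s.


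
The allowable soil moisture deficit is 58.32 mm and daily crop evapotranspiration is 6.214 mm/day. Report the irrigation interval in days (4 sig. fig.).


Approach: apply the irrigation interval relation, interval = SMD / ETc.
interval = 58.32 / 6.214 = 9.385 days
Therefore the irrigation interval = 9.385 days.


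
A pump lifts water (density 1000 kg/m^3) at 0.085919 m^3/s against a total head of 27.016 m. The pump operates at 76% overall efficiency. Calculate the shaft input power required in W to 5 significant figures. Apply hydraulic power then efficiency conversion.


Approach: apply hydraulic power then efficiency conversion, P = rho*g*Q*H; P_in = P/eta.
Step 1 — hydraulic power (P = rho*g*Q*H):
  P = 1000 * 9.81 * 0.085919 * 27.016 = 22770.85 W
Step 2 — input power: P_in = P/eta = 22770.85 / 0.76 = 29962 W
Therefore the shaft input power required = 29962 W.


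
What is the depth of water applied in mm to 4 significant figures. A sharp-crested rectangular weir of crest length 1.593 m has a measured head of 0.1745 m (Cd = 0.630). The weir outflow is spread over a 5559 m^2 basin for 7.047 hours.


Approach: apply the rectangular weir equation with a volume-to-depth conversion, Q = (2/3)*Cd*L*sqrt(2g)*H^1.5; d = Q*t/A * 1000.
Step 1 — weir discharge:
  Q = (2/3)*0.630*1.593*sqrt(2*9.81)*0.1745^1.5 = 0.216027 m^3/s
Step 2 — volume: V = 0.216027 * 7.047*3600 = 5480.43 m^3
Step 3 — depth: d = V/A * 1000 = 5480.43/5559 * 1000 = 985.9 mm
Therefore the depth of water applied = 985.9 mm.
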